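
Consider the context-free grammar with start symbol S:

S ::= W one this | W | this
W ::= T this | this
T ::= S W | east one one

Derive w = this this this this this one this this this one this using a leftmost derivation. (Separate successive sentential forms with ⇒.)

S ⇒ W one this ⇒ T this one this ⇒ S W this one this ⇒ W one this W this one this ⇒ T this one this W this one this ⇒ S W this one this W this one this ⇒ this W this one this W this one this ⇒ this T this this one this W this one this ⇒ this S W this this one this W this one this ⇒ this W W this this one this W this one this ⇒ this this W this this one this W this one this ⇒ this this this this this one this W this one this ⇒ this this this this this one this this this one this

S ⇒ W one this   [S ::= W one this]
W one this ⇒ T this one this   [W ::= T this]
T this one this ⇒ S W this one this   [T ::= S W]
S W this one this ⇒ W one this W this one this   [S ::= W one this]
W one this W this one this ⇒ T this one this W this one this   [W ::= T this]
T this one this W this one this ⇒ S W this one this W this one this   [T ::= S W]
S W this one this W this one this ⇒ this W this one this W this one this   [S ::= this]
this W this one this W this one this ⇒ this T this this one this W this one this   [W ::= T this]
this T this this one this W this one this ⇒ this S W this this one this W this one this   [T ::= S W]
this S W this this one this W this one this ⇒ this W W this this one this W this one this   [S ::= W]
this W W this this one this W this one this ⇒ this this W this this one this W this one this   [W ::= this]
this this W this this one this W this one this ⇒ this this this this this one this W this one this   [W ::= this]
this this this this this one this W this one this ⇒ this this this this this one this this this one this   [W ::= this]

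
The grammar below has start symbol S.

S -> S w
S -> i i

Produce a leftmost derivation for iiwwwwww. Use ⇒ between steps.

S ⇒ Sw ⇒ Sww ⇒ Swww ⇒ Swwww ⇒ Swwwww ⇒ Swwwwww ⇒ iiwwwwww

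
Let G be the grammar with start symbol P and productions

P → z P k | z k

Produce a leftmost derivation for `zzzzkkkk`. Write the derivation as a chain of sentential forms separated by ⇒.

P⇒zPk⇒zzPkk⇒zzzPkkk⇒zzzzkkkk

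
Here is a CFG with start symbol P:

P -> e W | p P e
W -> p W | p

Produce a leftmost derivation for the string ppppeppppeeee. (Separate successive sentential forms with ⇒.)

P ⇒ pPe ⇒ ppPee ⇒ pppPeee ⇒ ppppPeeee ⇒ ppppeWeeee ⇒ ppppepWeeee ⇒ ppppeppWeeee ⇒ ppppepppWeeee ⇒ ppppeppppeeee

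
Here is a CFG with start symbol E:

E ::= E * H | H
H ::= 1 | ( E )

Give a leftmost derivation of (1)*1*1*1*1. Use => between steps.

E => E*H => E*H*H => E*H*H*H => E*H*H*H*H => H*H*H*H*H => (E)*H*H*H*H => (H)*H*H*H*H => (1)*H*H*H*H => (1)*1*H*H*H => (1)*1*1*H*H => (1)*1*1*1*H => (1)*1*1*1*1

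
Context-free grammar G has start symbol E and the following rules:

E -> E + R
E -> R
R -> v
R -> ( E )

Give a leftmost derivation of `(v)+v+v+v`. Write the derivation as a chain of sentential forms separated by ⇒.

E ⇒ E+R ⇒ E+R+R ⇒ E+R+R+R ⇒ R+R+R+R ⇒ (E)+R+R+R ⇒ (R)+R+R+R ⇒ (v)+R+R+R ⇒ (v)+v+R+R ⇒ (v)+v+v+R ⇒ (v)+v+v+v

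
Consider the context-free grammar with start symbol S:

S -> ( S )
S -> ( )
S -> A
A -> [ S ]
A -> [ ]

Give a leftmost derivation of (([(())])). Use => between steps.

S => (S)   [S -> ( S )]
(S) => ((S))   [S -> ( S )]
((S)) => ((A))   [S -> A]
((A)) => (([S]))   [A -> [ S ]]
(([S])) => (([(S)]))   [S -> ( S )]
(([(S)])) => (([(())]))   [S -> ( )]

S=>(S)=>((S))=>((A))=>(([S]))=>(([(S)]))=>(([(())]))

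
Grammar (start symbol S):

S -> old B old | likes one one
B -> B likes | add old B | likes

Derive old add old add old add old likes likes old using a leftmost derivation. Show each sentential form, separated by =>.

S => old B old => old add old B old => old add old add old B old => old add old add old add old B old => old add old add old add old B likes old => old add old add old add old likes likes old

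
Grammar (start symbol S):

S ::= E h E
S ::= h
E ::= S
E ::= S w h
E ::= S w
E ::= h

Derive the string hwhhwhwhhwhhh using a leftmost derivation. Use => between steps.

S => EhE => ShE => EhEhE => SwhEhE => EhEwhEhE => SwhEwhEhE => hwhEwhEhE => hwhSwhwhEhE => hwhhwhwhEhE => hwhhwhwhSwhhE => hwhhwhwhhwhhE => hwhhwhwhhwhhh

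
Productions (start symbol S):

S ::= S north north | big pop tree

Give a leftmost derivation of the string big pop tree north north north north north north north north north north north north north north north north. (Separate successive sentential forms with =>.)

S => S north north => S north north north north => S north north north north north north => S north north north north north north north north => S north north north north north north north north north north => S north north north north north north north north north north north north => S north north north north north north north north north north north north north north => S north north north north north north north north north north north north north north north north => big pop tree north north north north north north north north north north north north north north north north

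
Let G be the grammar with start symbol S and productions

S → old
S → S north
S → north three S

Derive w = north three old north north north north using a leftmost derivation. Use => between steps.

S => S north   [S → S north]
S north => S north north   [S → S north]
S north north => S north north north   [S → S north]
S north north north => north three S north north north   [S → north three S]
north three S north north north => north three S north north north north   [S → S north]
north three S north north north north => north three old north north north north   [S → old]

S => S north => S north north => S north north north => north three S north north north => north three S north north north north => north three old north north north north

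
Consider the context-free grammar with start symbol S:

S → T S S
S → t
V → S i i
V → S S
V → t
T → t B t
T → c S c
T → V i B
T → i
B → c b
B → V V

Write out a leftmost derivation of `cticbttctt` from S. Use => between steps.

S => TSS => cScSS => cTSScSS => cViBSScSS => ctiBSScSS => cticbSScSS => cticbtScSS => cticbttcSS => cticbttctS => cticbttctt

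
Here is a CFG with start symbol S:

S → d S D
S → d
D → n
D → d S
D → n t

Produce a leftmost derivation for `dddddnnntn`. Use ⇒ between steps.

S ⇒ dSD ⇒ ddSDD ⇒ dddSDDD ⇒ ddddSDDDD ⇒ dddddDDDD ⇒ dddddnDDD ⇒ dddddnnDD ⇒ dddddnnntD ⇒ dddddnnntn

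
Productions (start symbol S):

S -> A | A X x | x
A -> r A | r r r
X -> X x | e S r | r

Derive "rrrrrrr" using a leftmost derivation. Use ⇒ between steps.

S ⇒ A ⇒ rA ⇒ rrA ⇒ rrrA ⇒ rrrrA ⇒ rrrrrrr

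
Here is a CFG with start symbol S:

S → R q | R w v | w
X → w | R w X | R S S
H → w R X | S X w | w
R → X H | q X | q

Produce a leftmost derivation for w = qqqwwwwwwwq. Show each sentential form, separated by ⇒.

S ⇒ Rq ⇒ qXq ⇒ qRwXq ⇒ qXHwXq ⇒ qRwXHwXq ⇒ qqXwXHwXq ⇒ qqRwXwXHwXq ⇒ qqqwXwXHwXq ⇒ qqqwwwXHwXq ⇒ qqqwwwwHwXq ⇒ qqqwwwwwwXq ⇒ qqqwwwwwwwq

S ⇒ Rq   [S → R q]
Rq ⇒ qXq   [R → q X]
qXq ⇒ qRwXq   [X → R w X]
qRwXq ⇒ qXHwXq   [R → X H]
qXHwXq ⇒ qRwXHwXq   [X → R w X]
qRwXHwXq ⇒ qqXwXHwXq   [R → q X]
qqXwXHwXq ⇒ qqRwXwXHwXq   [X → R w X]
qqRwXwXHwXq ⇒ qqqwXwXHwXq   [R → q]
qqqwXwXHwXq ⇒ qqqwwwXHwXq   [X → w]
qqqwwwXHwXq ⇒ qqqwwwwHwXq   [X → w]
qqqwwwwHwXq ⇒ qqqwwwwwwXq   [H → w]
qqqwwwwwwXq ⇒ qqqwwwwwwwq   [X → w]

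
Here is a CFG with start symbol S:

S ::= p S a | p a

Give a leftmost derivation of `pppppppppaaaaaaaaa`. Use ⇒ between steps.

S ⇒ pSa   [S ::= p S a]
pSa ⇒ ppSaa   [S ::= p S a]
ppSaa ⇒ pppSaaa   [S ::= p S a]
pppSaaa ⇒ ppppSaaaa   [S ::= p S a]
ppppSaaaa ⇒ pppppSaaaaa   [S ::= p S a]
pppppSaaaaa ⇒ ppppppSaaaaaa   [S ::= p S a]
ppppppSaaaaaa ⇒ pppppppSaaaaaaa   [S ::= p S a]
pppppppSaaaaaaa ⇒ ppppppppSaaaaaaaa   [S ::= p S a]
ppppppppSaaaaaaaa ⇒ pppppppppaaaaaaaaa   [S ::= p a]

S ⇒ pSa ⇒ ppSaa ⇒ pppSaaa ⇒ ppppSaaaa ⇒ pppppSaaaaa ⇒ ppppppSaaaaaa ⇒ pppppppSaaaaaaa ⇒ ppppppppSaaaaaaaa ⇒ pppppppppaaaaaaaaa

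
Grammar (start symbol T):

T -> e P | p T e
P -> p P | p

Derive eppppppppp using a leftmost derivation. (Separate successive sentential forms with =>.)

T => eP => epP => eppP => epppP => eppppP => epppppP => eppppppP => epppppppP => eppppppppP => eppppppppp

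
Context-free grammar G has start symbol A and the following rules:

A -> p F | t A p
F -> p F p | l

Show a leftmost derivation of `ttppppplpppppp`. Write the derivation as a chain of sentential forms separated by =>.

A => tAp => ttApp => ttpFpp => ttppFppp => ttpppFpppp => ttppppFppppp => ttpppppFpppppp => ttppppplpppppp

A => tAp   [A -> t A p]
tAp => ttApp   [A -> t A p]
ttApp => ttpFpp   [A -> p F]
ttpFpp => ttppFppp   [F -> p F p]
ttppFppp => ttpppFpppp   [F -> p F p]
ttpppFpppp => ttppppFppppp   [F -> p F p]
ttppppFppppp => ttpppppFpppppp   [F -> p F p]
ttpppppFpppppp => ttppppplpppppp   [F -> l]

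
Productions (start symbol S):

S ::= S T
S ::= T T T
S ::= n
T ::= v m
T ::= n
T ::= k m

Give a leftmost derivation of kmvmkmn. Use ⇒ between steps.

S ⇒ ST   [S ::= S T]
ST ⇒ TTTT   [S ::= T T T]
TTTT ⇒ kmTTT   [T ::= k m]
kmTTT ⇒ kmvmTT   [T ::= v m]
kmvmTT ⇒ kmvmkmT   [T ::= k m]
kmvmkmT ⇒ kmvmkmn   [T ::= n]

S ⇒ ST ⇒ TTTT ⇒ kmTTT ⇒ kmvmTT ⇒ kmvmkmT ⇒ kmvmkmn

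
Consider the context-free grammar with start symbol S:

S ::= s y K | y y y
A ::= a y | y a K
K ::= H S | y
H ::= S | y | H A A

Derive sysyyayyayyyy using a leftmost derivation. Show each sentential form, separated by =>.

S => syK   [S ::= s y K]
syK => syHS   [K ::= H S]
syHS => syHAAS   [H ::= H A A]
syHAAS => sySAAS   [H ::= S]
sySAAS => sysyKAAS   [S ::= s y K]
sysyKAAS => sysyyAAS   [K ::= y]
sysyyAAS => sysyyayAS   [A ::= a y]
sysyyayAS => sysyyayyaKS   [A ::= y a K]
sysyyayyaKS => sysyyayyayS   [K ::= y]
sysyyayyayS => sysyyayyayyyy   [S ::= y y y]

S => syK => syHS => syHAAS => sySAAS => sysyKAAS => sysyyAAS => sysyyayAS => sysyyayyaKS => sysyyayyayS => sysyyayyayyyy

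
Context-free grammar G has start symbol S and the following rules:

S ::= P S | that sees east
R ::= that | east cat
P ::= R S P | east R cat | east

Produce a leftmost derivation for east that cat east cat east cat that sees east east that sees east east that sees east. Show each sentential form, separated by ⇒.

S ⇒ P S ⇒ east R cat S ⇒ east that cat S ⇒ east that cat P S ⇒ east that cat R S P S ⇒ east that cat east cat S P S ⇒ east that cat east cat P S P S ⇒ east that cat east cat R S P S P S ⇒ east that cat east cat east cat S P S P S ⇒ east that cat east cat east cat that sees east P S P S ⇒ east that cat east cat east cat that sees east east S P S ⇒ east that cat east cat east cat that sees east east that sees east P S ⇒ east that cat east cat east cat that sees east east that sees east east S ⇒ east that cat east cat east cat that sees east east that sees east east that sees east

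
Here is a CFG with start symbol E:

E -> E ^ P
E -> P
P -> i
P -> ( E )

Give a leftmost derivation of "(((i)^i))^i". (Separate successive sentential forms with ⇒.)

E ⇒ E^P ⇒ P^P ⇒ (E)^P ⇒ (P)^P ⇒ ((E))^P ⇒ ((E^P))^P ⇒ ((P^P))^P ⇒ (((E)^P))^P ⇒ (((P)^P))^P ⇒ (((i)^P))^P ⇒ (((i)^i))^P ⇒ (((i)^i))^i

E ⇒ E^P   [E -> E ^ P]
E^P ⇒ P^P   [E -> P]
P^P ⇒ (E)^P   [P -> ( E )]
(E)^P ⇒ (P)^P   [E -> P]
(P)^P ⇒ ((E))^P   [P -> ( E )]
((E))^P ⇒ ((E^P))^P   [E -> E ^ P]
((E^P))^P ⇒ ((P^P))^P   [E -> P]
((P^P))^P ⇒ (((E)^P))^P   [P -> ( E )]
(((E)^P))^P ⇒ (((P)^P))^P   [E -> P]
(((P)^P))^P ⇒ (((i)^P))^P   [P -> i]
(((i)^P))^P ⇒ (((i)^i))^P   [P -> i]
(((i)^i))^P ⇒ (((i)^i))^i   [P -> i]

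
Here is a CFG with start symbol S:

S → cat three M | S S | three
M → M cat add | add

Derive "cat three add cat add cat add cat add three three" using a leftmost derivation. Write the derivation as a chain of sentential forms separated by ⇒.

S ⇒ S S   [S → S S]
S S ⇒ S S S   [S → S S]
S S S ⇒ cat three M S S   [S → cat three M]
cat three M S S ⇒ cat three M cat add S S   [M → M cat add]
cat three M cat add S S ⇒ cat three M cat add cat add S S   [M → M cat add]
cat three M cat add cat add S S ⇒ cat three M cat add cat add cat add S S   [M → M cat add]
cat three M cat add cat add cat add S S ⇒ cat three add cat add cat add cat add S S   [M → add]
cat three add cat add cat add cat add S S ⇒ cat three add cat add cat add cat add three S   [S → three]
cat three add cat add cat add cat add three S ⇒ cat three add cat add cat add cat add three three   [S → three]

S ⇒ S S ⇒ S S S ⇒ cat three M S S ⇒ cat three M cat add S S ⇒ cat three M cat add cat add S S ⇒ cat three M cat add cat add cat add S S ⇒ cat three add cat add cat add cat add S S ⇒ cat three add cat add cat add cat add three S ⇒ cat three add cat add cat add cat add three three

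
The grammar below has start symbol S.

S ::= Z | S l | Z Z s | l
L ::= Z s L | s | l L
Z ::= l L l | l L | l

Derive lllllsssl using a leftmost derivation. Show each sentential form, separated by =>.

S => Z   [S ::= Z]
Z => lLl   [Z ::= l L l]
lLl => llLl   [L ::= l L]
llLl => lllLl   [L ::= l L]
lllLl => llllLl   [L ::= l L]
llllLl => llllZsLl   [L ::= Z s L]
llllZsLl => lllllLsLl   [Z ::= l L]
lllllLsLl => lllllssLl   [L ::= s]
lllllssLl => lllllsssl   [L ::= s]

S => Z => lLl => llLl => lllLl => llllLl => llllZsLl => lllllLsLl => lllllssLl => lllllsssl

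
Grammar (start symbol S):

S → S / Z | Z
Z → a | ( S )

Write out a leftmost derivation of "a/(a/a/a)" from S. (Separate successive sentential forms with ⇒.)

S ⇒ S/Z ⇒ Z/Z ⇒ a/Z ⇒ a/(S) ⇒ a/(S/Z) ⇒ a/(S/Z/Z) ⇒ a/(Z/Z/Z) ⇒ a/(a/Z/Z) ⇒ a/(a/a/Z) ⇒ a/(a/a/a)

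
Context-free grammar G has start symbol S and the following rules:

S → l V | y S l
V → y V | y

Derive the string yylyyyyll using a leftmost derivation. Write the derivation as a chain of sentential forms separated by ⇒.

S ⇒ ySl   [S → y S l]
ySl ⇒ yySll   [S → y S l]
yySll ⇒ yylVll   [S → l V]
yylVll ⇒ yylyVll   [V → y V]
yylyVll ⇒ yylyyVll   [V → y V]
yylyyVll ⇒ yylyyyVll   [V → y V]
yylyyyVll ⇒ yylyyyyll   [V → y]

S ⇒ ySl ⇒ yySll ⇒ yylVll ⇒ yylyVll ⇒ yylyyVll ⇒ yylyyyVll ⇒ yylyyyyll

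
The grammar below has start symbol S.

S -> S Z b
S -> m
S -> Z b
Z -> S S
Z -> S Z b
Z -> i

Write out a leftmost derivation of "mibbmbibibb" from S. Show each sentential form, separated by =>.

S => Zb   [S -> Z b]
Zb => SZbb   [Z -> S Z b]
SZbb => SZbZbb   [S -> S Z b]
SZbZbb => ZbZbZbb   [S -> Z b]
ZbZbZbb => SSbZbZbb   [Z -> S S]
SSbZbZbb => ZbSbZbZbb   [S -> Z b]
ZbSbZbZbb => SZbbSbZbZbb   [Z -> S Z b]
SZbbSbZbZbb => mZbbSbZbZbb   [S -> m]
mZbbSbZbZbb => mibbSbZbZbb   [Z -> i]
mibbSbZbZbb => mibbmbZbZbb   [S -> m]
mibbmbZbZbb => mibbmbibZbb   [Z -> i]
mibbmbibZbb => mibbmbibibb   [Z -> i]

S=>Zb=>SZbb=>SZbZbb=>ZbZbZbb=>SSbZbZbb=>ZbSbZbZbb=>SZbbSbZbZbb=>mZbbSbZbZbb=>mibbSbZbZbb=>mibbmbZbZbb=>mibbmbibZbb=>mibbmbibibb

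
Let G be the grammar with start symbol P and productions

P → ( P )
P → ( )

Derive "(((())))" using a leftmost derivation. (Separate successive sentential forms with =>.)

P => (P) => ((P)) => (((P))) => (((())))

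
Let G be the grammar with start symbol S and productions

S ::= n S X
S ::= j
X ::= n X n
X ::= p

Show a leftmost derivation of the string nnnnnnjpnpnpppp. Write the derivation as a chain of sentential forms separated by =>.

S => nSX   [S ::= n S X]
nSX => nnSXX   [S ::= n S X]
nnSXX => nnnSXXX   [S ::= n S X]
nnnSXXX => nnnnSXXXX   [S ::= n S X]
nnnnSXXXX => nnnnnSXXXXX   [S ::= n S X]
nnnnnSXXXXX => nnnnnnSXXXXXX   [S ::= n S X]
nnnnnnSXXXXXX => nnnnnnjXXXXXX   [S ::= j]
nnnnnnjXXXXXX => nnnnnnjpXXXXX   [X ::= p]
nnnnnnjpXXXXX => nnnnnnjpnXnXXXX   [X ::= n X n]
nnnnnnjpnXnXXXX => nnnnnnjpnpnXXXX   [X ::= p]
nnnnnnjpnpnXXXX => nnnnnnjpnpnpXXX   [X ::= p]
nnnnnnjpnpnpXXX => nnnnnnjpnpnppXX   [X ::= p]
nnnnnnjpnpnppXX => nnnnnnjpnpnpppX   [X ::= p]
nnnnnnjpnpnpppX => nnnnnnjpnpnpppp   [X ::= p]

S => nSX => nnSXX => nnnSXXX => nnnnSXXXX => nnnnnSXXXXX => nnnnnnSXXXXXX => nnnnnnjXXXXXX => nnnnnnjpXXXXX => nnnnnnjpnXnXXXX => nnnnnnjpnpnXXXX => nnnnnnjpnpnpXXX => nnnnnnjpnpnppXX => nnnnnnjpnpnpppX => nnnnnnjpnpnpppp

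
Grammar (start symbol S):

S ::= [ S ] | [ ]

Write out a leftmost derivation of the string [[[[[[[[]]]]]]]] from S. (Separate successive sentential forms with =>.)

S => [S] => [[S]] => [[[S]]] => [[[[S]]]] => [[[[[S]]]]] => [[[[[[S]]]]]] => [[[[[[[S]]]]]]] => [[[[[[[[]]]]]]]]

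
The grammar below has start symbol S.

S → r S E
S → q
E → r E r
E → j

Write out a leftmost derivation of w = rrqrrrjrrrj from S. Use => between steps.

S=>rSE=>rrSEE=>rrqEE=>rrqrErE=>rrqrrErrE=>rrqrrrErrrE=>rrqrrrjrrrE=>rrqrrrjrrrj

S => rSE   [S → r S E]
rSE => rrSEE   [S → r S E]
rrSEE => rrqEE   [S → q]
rrqEE => rrqrErE   [E → r E r]
rrqrErE => rrqrrErrE   [E → r E r]
rrqrrErrE => rrqrrrErrrE   [E → r E r]
rrqrrrErrrE => rrqrrrjrrrE   [E → j]
rrqrrrjrrrE => rrqrrrjrrrj   [E → j]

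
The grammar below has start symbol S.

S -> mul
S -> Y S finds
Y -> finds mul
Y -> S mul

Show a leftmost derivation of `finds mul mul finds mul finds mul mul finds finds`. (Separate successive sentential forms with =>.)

S => Y S finds => S mul S finds => Y S finds mul S finds => finds mul S finds mul S finds => finds mul mul finds mul S finds => finds mul mul finds mul Y S finds finds => finds mul mul finds mul finds mul S finds finds => finds mul mul finds mul finds mul mul finds finds

S => Y S finds   [S -> Y S finds]
Y S finds => S mul S finds   [Y -> S mul]
S mul S finds => Y S finds mul S finds   [S -> Y S finds]
Y S finds mul S finds => finds mul S finds mul S finds   [Y -> finds mul]
finds mul S finds mul S finds => finds mul mul finds mul S finds   [S -> mul]
finds mul mul finds mul S finds => finds mul mul finds mul Y S finds finds   [S -> Y S finds]
finds mul mul finds mul Y S finds finds => finds mul mul finds mul finds mul S finds finds   [Y -> finds mul]
finds mul mul finds mul finds mul S finds finds => finds mul mul finds mul finds mul mul finds finds   [S -> mul]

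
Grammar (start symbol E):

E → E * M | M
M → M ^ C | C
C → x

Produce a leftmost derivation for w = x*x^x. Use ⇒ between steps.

E⇒E*M⇒M*M⇒C*M⇒x*M⇒x*M^C⇒x*C^C⇒x*x^C⇒x*x^x

E ⇒ E*M   [E → E * M]
E*M ⇒ M*M   [E → M]
M*M ⇒ C*M   [M → C]
C*M ⇒ x*M   [C → x]
x*M ⇒ x*M^C   [M → M ^ C]
x*M^C ⇒ x*C^C   [M → C]
x*C^C ⇒ x*x^C   [C → x]
x*x^C ⇒ x*x^x   [C → x]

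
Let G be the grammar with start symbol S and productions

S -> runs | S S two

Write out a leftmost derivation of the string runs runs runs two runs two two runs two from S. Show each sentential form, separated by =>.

S => S S two   [S -> S S two]
S S two => S S two S two   [S -> S S two]
S S two S two => runs S two S two   [S -> runs]
runs S two S two => runs S S two two S two   [S -> S S two]
runs S S two two S two => runs S S two S two two S two   [S -> S S two]
runs S S two S two two S two => runs runs S two S two two S two   [S -> runs]
runs runs S two S two two S two => runs runs runs two S two two S two   [S -> runs]
runs runs runs two S two two S two => runs runs runs two runs two two S two   [S -> runs]
runs runs runs two runs two two S two => runs runs runs two runs two two runs two   [S -> runs]

S => S S two => S S two S two => runs S two S two => runs S S two two S two => runs S S two S two two S two => runs runs S two S two two S two => runs runs runs two S two two S two => runs runs runs two runs two two S two => runs runs runs two runs two two runs two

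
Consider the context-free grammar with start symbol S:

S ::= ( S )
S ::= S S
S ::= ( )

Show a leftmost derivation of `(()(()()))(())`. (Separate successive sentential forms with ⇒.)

S ⇒ SS   [S ::= S S]
SS ⇒ (S)S   [S ::= ( S )]
(S)S ⇒ (SS)S   [S ::= S S]
(SS)S ⇒ (()S)S   [S ::= ( )]
(()S)S ⇒ (()(S))S   [S ::= ( S )]
(()(S))S ⇒ (()(SS))S   [S ::= S S]
(()(SS))S ⇒ (()(()S))S   [S ::= ( )]
(()(()S))S ⇒ (()(()()))S   [S ::= ( )]
(()(()()))S ⇒ (()(()()))(S)   [S ::= ( S )]
(()(()()))(S) ⇒ (()(()()))(())   [S ::= ( )]

S ⇒ SS ⇒ (S)S ⇒ (SS)S ⇒ (()S)S ⇒ (()(S))S ⇒ (()(SS))S ⇒ (()(()S))S ⇒ (()(()()))S ⇒ (()(()()))(S) ⇒ (()(()()))(())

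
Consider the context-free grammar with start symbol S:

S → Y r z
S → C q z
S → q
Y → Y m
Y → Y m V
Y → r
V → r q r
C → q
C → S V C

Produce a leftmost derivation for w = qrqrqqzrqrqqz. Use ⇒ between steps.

S ⇒ Cqz   [S → C q z]
Cqz ⇒ SVCqz   [C → S V C]
SVCqz ⇒ CqzVCqz   [S → C q z]
CqzVCqz ⇒ SVCqzVCqz   [C → S V C]
SVCqzVCqz ⇒ qVCqzVCqz   [S → q]
qVCqzVCqz ⇒ qrqrCqzVCqz   [V → r q r]
qrqrCqzVCqz ⇒ qrqrqqzVCqz   [C → q]
qrqrqqzVCqz ⇒ qrqrqqzrqrCqz   [V → r q r]
qrqrqqzrqrCqz ⇒ qrqrqqzrqrqqz   [C → q]

S⇒Cqz⇒SVCqz⇒CqzVCqz⇒SVCqzVCqz⇒qVCqzVCqz⇒qrqrCqzVCqz⇒qrqrqqzVCqz⇒qrqrqqzrqrCqz⇒qrqrqqzrqrqqz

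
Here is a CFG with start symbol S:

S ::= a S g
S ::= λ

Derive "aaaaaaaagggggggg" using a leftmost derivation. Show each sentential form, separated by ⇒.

S⇒aSg⇒aaSgg⇒aaaSggg⇒aaaaSgggg⇒aaaaaSggggg⇒aaaaaaSgggggg⇒aaaaaaaSggggggg⇒aaaaaaaaSgggggggg⇒aaaaaaaagggggggg

S ⇒ aSg   [S ::= a S g]
aSg ⇒ aaSgg   [S ::= a S g]
aaSgg ⇒ aaaSggg   [S ::= a S g]
aaaSggg ⇒ aaaaSgggg   [S ::= a S g]
aaaaSgggg ⇒ aaaaaSggggg   [S ::= a S g]
aaaaaSggggg ⇒ aaaaaaSgggggg   [S ::= a S g]
aaaaaaSgggggg ⇒ aaaaaaaSggggggg   [S ::= a S g]
aaaaaaaSggggggg ⇒ aaaaaaaaSgggggggg   [S ::= a S g]
aaaaaaaaSgggggggg ⇒ aaaaaaaagggggggg   [S ::= λ]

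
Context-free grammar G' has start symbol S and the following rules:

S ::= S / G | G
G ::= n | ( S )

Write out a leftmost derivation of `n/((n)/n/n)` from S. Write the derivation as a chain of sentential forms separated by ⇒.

S⇒S/G⇒G/G⇒n/G⇒n/(S)⇒n/(S/G)⇒n/(S/G/G)⇒n/(G/G/G)⇒n/((S)/G/G)⇒n/((G)/G/G)⇒n/((n)/G/G)⇒n/((n)/n/G)⇒n/((n)/n/n)

S ⇒ S/G   [S ::= S / G]
S/G ⇒ G/G   [S ::= G]
G/G ⇒ n/G   [G ::= n]
n/G ⇒ n/(S)   [G ::= ( S )]
n/(S) ⇒ n/(S/G)   [S ::= S / G]
n/(S/G) ⇒ n/(S/G/G)   [S ::= S / G]
n/(S/G/G) ⇒ n/(G/G/G)   [S ::= G]
n/(G/G/G) ⇒ n/((S)/G/G)   [G ::= ( S )]
n/((S)/G/G) ⇒ n/((G)/G/G)   [S ::= G]
n/((G)/G/G) ⇒ n/((n)/G/G)   [G ::= n]
n/((n)/G/G) ⇒ n/((n)/n/G)   [G ::= n]
n/((n)/n/G) ⇒ n/((n)/n/n)   [G ::= n]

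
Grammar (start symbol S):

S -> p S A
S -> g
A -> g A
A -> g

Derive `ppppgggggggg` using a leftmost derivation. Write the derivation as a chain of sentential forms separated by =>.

S => pSA   [S -> p S A]
pSA => ppSAA   [S -> p S A]
ppSAA => pppSAAA   [S -> p S A]
pppSAAA => ppppSAAAA   [S -> p S A]
ppppSAAAA => ppppgAAAA   [S -> g]
ppppgAAAA => ppppggAAA   [A -> g]
ppppggAAA => ppppgggAAA   [A -> g A]
ppppgggAAA => ppppggggAAA   [A -> g A]
ppppggggAAA => ppppgggggAAA   [A -> g A]
ppppgggggAAA => ppppggggggAA   [A -> g]
ppppggggggAA => ppppgggggggA   [A -> g]
ppppgggggggA => ppppgggggggg   [A -> g]

S => pSA => ppSAA => pppSAAA => ppppSAAAA => ppppgAAAA => ppppggAAA => ppppgggAAA => ppppggggAAA => ppppgggggAAA => ppppggggggAA => ppppgggggggA => ppppgggggggg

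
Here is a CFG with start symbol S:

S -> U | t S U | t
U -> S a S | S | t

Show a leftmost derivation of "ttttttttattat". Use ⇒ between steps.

S ⇒ U ⇒ SaS ⇒ tSUaS ⇒ ttSUUaS ⇒ tttUUaS ⇒ tttSaSUaS ⇒ ttttSUaSUaS ⇒ tttttSUUaSUaS ⇒ ttttttUUaSUaS ⇒ tttttttUaSUaS ⇒ ttttttttaSUaS ⇒ ttttttttatUaS ⇒ ttttttttattaS ⇒ ttttttttattat

S ⇒ U   [S -> U]
U ⇒ SaS   [U -> S a S]
SaS ⇒ tSUaS   [S -> t S U]
tSUaS ⇒ ttSUUaS   [S -> t S U]
ttSUUaS ⇒ tttUUaS   [S -> t]
tttUUaS ⇒ tttSaSUaS   [U -> S a S]
tttSaSUaS ⇒ ttttSUaSUaS   [S -> t S U]
ttttSUaSUaS ⇒ tttttSUUaSUaS   [S -> t S U]
tttttSUUaSUaS ⇒ ttttttUUaSUaS   [S -> t]
ttttttUUaSUaS ⇒ tttttttUaSUaS   [U -> t]
tttttttUaSUaS ⇒ ttttttttaSUaS   [U -> t]
ttttttttaSUaS ⇒ ttttttttatUaS   [S -> t]
ttttttttatUaS ⇒ ttttttttattaS   [U -> t]
ttttttttattaS ⇒ ttttttttattat   [S -> t]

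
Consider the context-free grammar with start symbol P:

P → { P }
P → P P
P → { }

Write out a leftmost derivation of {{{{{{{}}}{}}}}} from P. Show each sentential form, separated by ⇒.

P⇒{P}⇒{{P}}⇒{{{P}}}⇒{{{{P}}}}⇒{{{{PP}}}}⇒{{{{{P}P}}}}⇒{{{{{{P}}P}}}}⇒{{{{{{{}}}P}}}}⇒{{{{{{{}}}{}}}}}

P ⇒ {P}   [P → { P }]
{P} ⇒ {{P}}   [P → { P }]
{{P}} ⇒ {{{P}}}   [P → { P }]
{{{P}}} ⇒ {{{{P}}}}   [P → { P }]
{{{{P}}}} ⇒ {{{{PP}}}}   [P → P P]
{{{{PP}}}} ⇒ {{{{{P}P}}}}   [P → { P }]
{{{{{P}P}}}} ⇒ {{{{{{P}}P}}}}   [P → { P }]
{{{{{{P}}P}}}} ⇒ {{{{{{{}}}P}}}}   [P → { }]
{{{{{{{}}}P}}}} ⇒ {{{{{{{}}}{}}}}}   [P → { }]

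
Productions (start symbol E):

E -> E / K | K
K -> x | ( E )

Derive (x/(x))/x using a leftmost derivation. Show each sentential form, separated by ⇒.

E ⇒ E/K ⇒ K/K ⇒ (E)/K ⇒ (E/K)/K ⇒ (K/K)/K ⇒ (x/K)/K ⇒ (x/(E))/K ⇒ (x/(K))/K ⇒ (x/(x))/K ⇒ (x/(x))/x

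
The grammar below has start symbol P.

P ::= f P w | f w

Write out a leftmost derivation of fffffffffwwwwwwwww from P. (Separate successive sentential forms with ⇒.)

P⇒fPw⇒ffPww⇒fffPwww⇒ffffPwwww⇒fffffPwwwww⇒ffffffPwwwwww⇒fffffffPwwwwwww⇒ffffffffPwwwwwwww⇒fffffffffwwwwwwwww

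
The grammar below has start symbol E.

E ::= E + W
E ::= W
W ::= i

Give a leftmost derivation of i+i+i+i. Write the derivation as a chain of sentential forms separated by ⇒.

E ⇒ E+W   [E ::= E + W]
E+W ⇒ E+W+W   [E ::= E + W]
E+W+W ⇒ E+W+W+W   [E ::= E + W]
E+W+W+W ⇒ W+W+W+W   [E ::= W]
W+W+W+W ⇒ i+W+W+W   [W ::= i]
i+W+W+W ⇒ i+i+W+W   [W ::= i]
i+i+W+W ⇒ i+i+i+W   [W ::= i]
i+i+i+W ⇒ i+i+i+i   [W ::= i]

E ⇒ E+W ⇒ E+W+W ⇒ E+W+W+W ⇒ W+W+W+W ⇒ i+W+W+W ⇒ i+i+W+W ⇒ i+i+i+W ⇒ i+i+i+i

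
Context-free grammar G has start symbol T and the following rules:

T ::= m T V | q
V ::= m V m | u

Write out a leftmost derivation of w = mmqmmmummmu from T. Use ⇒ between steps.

T ⇒ mTV ⇒ mmTVV ⇒ mmqVV ⇒ mmqmVmV ⇒ mmqmmVmmV ⇒ mmqmmmVmmmV ⇒ mmqmmmummmV ⇒ mmqmmmummmu

T ⇒ mTV   [T ::= m T V]
mTV ⇒ mmTVV   [T ::= m T V]
mmTVV ⇒ mmqVV   [T ::= q]
mmqVV ⇒ mmqmVmV   [V ::= m V m]
mmqmVmV ⇒ mmqmmVmmV   [V ::= m V m]
mmqmmVmmV ⇒ mmqmmmVmmmV   [V ::= m V m]
mmqmmmVmmmV ⇒ mmqmmmummmV   [V ::= u]
mmqmmmummmV ⇒ mmqmmmummmu   [V ::= u]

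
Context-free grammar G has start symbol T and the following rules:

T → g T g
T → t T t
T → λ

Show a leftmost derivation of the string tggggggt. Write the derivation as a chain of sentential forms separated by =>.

T => tTt => tgTgt => tggTggt => tgggTgggt => tggggggt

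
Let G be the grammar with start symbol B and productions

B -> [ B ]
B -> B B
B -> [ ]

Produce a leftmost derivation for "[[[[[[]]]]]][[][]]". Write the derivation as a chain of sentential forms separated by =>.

B => BB => [B]B => [[B]]B => [[[B]]]B => [[[[B]]]]B => [[[[[B]]]]]B => [[[[[[]]]]]]B => [[[[[[]]]]]][B] => [[[[[[]]]]]][BB] => [[[[[[]]]]]][[]B] => [[[[[[]]]]]][[][]]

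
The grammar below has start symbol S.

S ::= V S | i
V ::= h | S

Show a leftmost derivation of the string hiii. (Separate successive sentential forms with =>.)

S => VS   [S ::= V S]
VS => SS   [V ::= S]
SS => VSS   [S ::= V S]
VSS => SSS   [V ::= S]
SSS => VSSS   [S ::= V S]
VSSS => hSSS   [V ::= h]
hSSS => hiSS   [S ::= i]
hiSS => hiiS   [S ::= i]
hiiS => hiii   [S ::= i]

S=>VS=>SS=>VSS=>SSS=>VSSS=>hSSS=>hiSS=>hiiS=>hiii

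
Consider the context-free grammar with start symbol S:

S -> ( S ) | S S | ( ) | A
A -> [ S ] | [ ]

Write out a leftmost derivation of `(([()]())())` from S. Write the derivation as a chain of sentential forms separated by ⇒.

S ⇒ (S) ⇒ (SS) ⇒ ((S)S) ⇒ ((SS)S) ⇒ ((AS)S) ⇒ (([S]S)S) ⇒ (([()]S)S) ⇒ (([()]())S) ⇒ (([()]())())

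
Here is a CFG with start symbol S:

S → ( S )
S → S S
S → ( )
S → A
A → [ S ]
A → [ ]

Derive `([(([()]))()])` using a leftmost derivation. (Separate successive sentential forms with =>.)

S => (S) => (A) => ([S]) => ([SS]) => ([(S)S]) => ([((S))S]) => ([((A))S]) => ([(([S]))S]) => ([(([()]))S]) => ([(([()]))()])

S => (S)   [S → ( S )]
(S) => (A)   [S → A]
(A) => ([S])   [A → [ S ]]
([S]) => ([SS])   [S → S S]
([SS]) => ([(S)S])   [S → ( S )]
([(S)S]) => ([((S))S])   [S → ( S )]
([((S))S]) => ([((A))S])   [S → A]
([((A))S]) => ([(([S]))S])   [A → [ S ]]
([(([S]))S]) => ([(([()]))S])   [S → ( )]
([(([()]))S]) => ([(([()]))()])   [S → ( )]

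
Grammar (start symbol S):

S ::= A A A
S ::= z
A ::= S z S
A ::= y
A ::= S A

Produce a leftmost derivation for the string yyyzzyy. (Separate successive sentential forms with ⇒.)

S ⇒ AAA ⇒ SzSAA ⇒ AAAzSAA ⇒ yAAzSAA ⇒ yyAzSAA ⇒ yyyzSAA ⇒ yyyzzAA ⇒ yyyzzyA ⇒ yyyzzyy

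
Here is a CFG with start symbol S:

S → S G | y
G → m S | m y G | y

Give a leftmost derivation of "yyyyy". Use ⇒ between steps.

S ⇒ SG ⇒ SGG ⇒ SGGG ⇒ SGGGG ⇒ yGGGG ⇒ yyGGG ⇒ yyyGG ⇒ yyyyG ⇒ yyyyy

S ⇒ SG   [S → S G]
SG ⇒ SGG   [S → S G]
SGG ⇒ SGGG   [S → S G]
SGGG ⇒ SGGGG   [S → S G]
SGGGG ⇒ yGGGG   [S → y]
yGGGG ⇒ yyGGG   [G → y]
yyGGG ⇒ yyyGG   [G → y]
yyyGG ⇒ yyyyG   [G → y]
yyyyG ⇒ yyyyy   [G → y]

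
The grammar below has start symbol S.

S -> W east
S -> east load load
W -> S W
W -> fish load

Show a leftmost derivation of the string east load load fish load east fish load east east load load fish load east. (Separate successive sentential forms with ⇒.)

S ⇒ W east   [S -> W east]
W east ⇒ S W east   [W -> S W]
S W east ⇒ W east W east   [S -> W east]
W east W east ⇒ S W east W east   [W -> S W]
S W east W east ⇒ W east W east W east   [S -> W east]
W east W east W east ⇒ S W east W east W east   [W -> S W]
S W east W east W east ⇒ east load load W east W east W east   [S -> east load load]
east load load W east W east W east ⇒ east load load fish load east W east W east   [W -> fish load]
east load load fish load east W east W east ⇒ east load load fish load east fish load east W east   [W -> fish load]
east load load fish load east fish load east W east ⇒ east load load fish load east fish load east S W east   [W -> S W]
east load load fish load east fish load east S W east ⇒ east load load fish load east fish load east east load load W east   [S -> east load load]
east load load fish load east fish load east east load load W east ⇒ east load load fish load east fish load east east load load fish load east   [W -> fish load]

S ⇒ W east ⇒ S W east ⇒ W east W east ⇒ S W east W east ⇒ W east W east W east ⇒ S W east W east W east ⇒ east load load W east W east W east ⇒ east load load fish load east W east W east ⇒ east load load fish load east fish load east W east ⇒ east load load fish load east fish load east S W east ⇒ east load load fish load east fish load east east load load W east ⇒ east load load fish load east fish load east east load load fish load east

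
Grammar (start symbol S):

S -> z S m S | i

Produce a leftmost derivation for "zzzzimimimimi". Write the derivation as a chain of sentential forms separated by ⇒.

S ⇒ zSmS ⇒ zzSmSmS ⇒ zzzSmSmSmS ⇒ zzzzSmSmSmSmS ⇒ zzzzimSmSmSmS ⇒ zzzzimimSmSmS ⇒ zzzzimimimSmS ⇒ zzzzimimimimS ⇒ zzzzimimimimi

S ⇒ zSmS   [S -> z S m S]
zSmS ⇒ zzSmSmS   [S -> z S m S]
zzSmSmS ⇒ zzzSmSmSmS   [S -> z S m S]
zzzSmSmSmS ⇒ zzzzSmSmSmSmS   [S -> z S m S]
zzzzSmSmSmSmS ⇒ zzzzimSmSmSmS   [S -> i]
zzzzimSmSmSmS ⇒ zzzzimimSmSmS   [S -> i]
zzzzimimSmSmS ⇒ zzzzimimimSmS   [S -> i]
zzzzimimimSmS ⇒ zzzzimimimimS   [S -> i]
zzzzimimimimS ⇒ zzzzimimimimi   [S -> i]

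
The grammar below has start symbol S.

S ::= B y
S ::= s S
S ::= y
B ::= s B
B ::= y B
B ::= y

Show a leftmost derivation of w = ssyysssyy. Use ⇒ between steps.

S ⇒ sS ⇒ sBy ⇒ ssBy ⇒ ssyBy ⇒ ssyyBy ⇒ ssyysBy ⇒ ssyyssBy ⇒ ssyysssBy ⇒ ssyysssyy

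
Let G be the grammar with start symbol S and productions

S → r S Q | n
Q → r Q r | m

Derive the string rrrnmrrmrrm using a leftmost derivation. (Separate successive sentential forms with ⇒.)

S ⇒ rSQ ⇒ rrSQQ ⇒ rrrSQQQ ⇒ rrrnQQQ ⇒ rrrnmQQ ⇒ rrrnmrQrQ ⇒ rrrnmrrQrrQ ⇒ rrrnmrrmrrQ ⇒ rrrnmrrmrrm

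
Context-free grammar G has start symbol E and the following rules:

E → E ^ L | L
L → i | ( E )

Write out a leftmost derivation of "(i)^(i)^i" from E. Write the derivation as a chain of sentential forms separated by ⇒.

E⇒E^L⇒E^L^L⇒L^L^L⇒(E)^L^L⇒(L)^L^L⇒(i)^L^L⇒(i)^(E)^L⇒(i)^(L)^L⇒(i)^(i)^L⇒(i)^(i)^i

E ⇒ E^L   [E → E ^ L]
E^L ⇒ E^L^L   [E → E ^ L]
E^L^L ⇒ L^L^L   [E → L]
L^L^L ⇒ (E)^L^L   [L → ( E )]
(E)^L^L ⇒ (L)^L^L   [E → L]
(L)^L^L ⇒ (i)^L^L   [L → i]
(i)^L^L ⇒ (i)^(E)^L   [L → ( E )]
(i)^(E)^L ⇒ (i)^(L)^L   [E → L]
(i)^(L)^L ⇒ (i)^(i)^L   [L → i]
(i)^(i)^L ⇒ (i)^(i)^i   [L → i]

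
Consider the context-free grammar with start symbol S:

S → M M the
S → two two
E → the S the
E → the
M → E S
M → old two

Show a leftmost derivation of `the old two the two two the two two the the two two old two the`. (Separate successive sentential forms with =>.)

S => M M the   [S → M M the]
M M the => E S M the   [M → E S]
E S M the => the S the S M the   [E → the S the]
the S the S M the => the M M the the S M the   [S → M M the]
the M M the the S M the => the old two M the the S M the   [M → old two]
the old two M the the S M the => the old two E S the the S M the   [M → E S]
the old two E S the the S M the => the old two the S the S the the S M the   [E → the S the]
the old two the S the S the the S M the => the old two the two two the S the the S M the   [S → two two]
the old two the two two the S the the S M the => the old two the two two the two two the the S M the   [S → two two]
the old two the two two the two two the the S M the => the old two the two two the two two the the two two M the   [S → two two]
the old two the two two the two two the the two two M the => the old two the two two the two two the the two two old two the   [M → old two]

S => M M the => E S M the => the S the S M the => the M M the the S M the => the old two M the the S M the => the old two E S the the S M the => the old two the S the S the the S M the => the old two the two two the S the the S M the => the old two the two two the two two the the S M the => the old two the two two the two two the the two two M the => the old two the two two the two two the the two two old two the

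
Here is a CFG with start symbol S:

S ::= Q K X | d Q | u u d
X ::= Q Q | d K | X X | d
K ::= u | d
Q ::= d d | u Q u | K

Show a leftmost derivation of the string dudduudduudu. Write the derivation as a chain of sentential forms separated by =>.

S => QKX => KKX => dKX => duX => duXX => duQQX => duddQX => dudduQuX => dudduuQuuX => dudduudduuX => dudduudduudK => dudduudduudu

S => QKX   [S ::= Q K X]
QKX => KKX   [Q ::= K]
KKX => dKX   [K ::= d]
dKX => duX   [K ::= u]
duX => duXX   [X ::= X X]
duXX => duQQX   [X ::= Q Q]
duQQX => duddQX   [Q ::= d d]
duddQX => dudduQuX   [Q ::= u Q u]
dudduQuX => dudduuQuuX   [Q ::= u Q u]
dudduuQuuX => dudduudduuX   [Q ::= d d]
dudduudduuX => dudduudduudK   [X ::= d K]
dudduudduudK => dudduudduudu   [K ::= u]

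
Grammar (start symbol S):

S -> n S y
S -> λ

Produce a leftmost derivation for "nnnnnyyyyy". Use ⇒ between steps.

S ⇒ nSy ⇒ nnSyy ⇒ nnnSyyy ⇒ nnnnSyyyy ⇒ nnnnnSyyyyy ⇒ nnnnnyyyyy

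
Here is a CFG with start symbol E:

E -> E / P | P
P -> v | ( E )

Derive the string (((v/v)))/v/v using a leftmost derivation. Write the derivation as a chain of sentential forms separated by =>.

E=>E/P=>E/P/P=>P/P/P=>(E)/P/P=>(P)/P/P=>((E))/P/P=>((P))/P/P=>(((E)))/P/P=>(((E/P)))/P/P=>(((P/P)))/P/P=>(((v/P)))/P/P=>(((v/v)))/P/P=>(((v/v)))/v/P=>(((v/v)))/v/v

E => E/P   [E -> E / P]
E/P => E/P/P   [E -> E / P]
E/P/P => P/P/P   [E -> P]
P/P/P => (E)/P/P   [P -> ( E )]
(E)/P/P => (P)/P/P   [E -> P]
(P)/P/P => ((E))/P/P   [P -> ( E )]
((E))/P/P => ((P))/P/P   [E -> P]
((P))/P/P => (((E)))/P/P   [P -> ( E )]
(((E)))/P/P => (((E/P)))/P/P   [E -> E / P]
(((E/P)))/P/P => (((P/P)))/P/P   [E -> P]
(((P/P)))/P/P => (((v/P)))/P/P   [P -> v]
(((v/P)))/P/P => (((v/v)))/P/P   [P -> v]
(((v/v)))/P/P => (((v/v)))/v/P   [P -> v]
(((v/v)))/v/P => (((v/v)))/v/v   [P -> v]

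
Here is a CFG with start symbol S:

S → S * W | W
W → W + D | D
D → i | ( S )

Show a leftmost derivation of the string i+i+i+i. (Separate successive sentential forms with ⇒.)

S ⇒ W   [S → W]
W ⇒ W+D   [W → W + D]
W+D ⇒ W+D+D   [W → W + D]
W+D+D ⇒ W+D+D+D   [W → W + D]
W+D+D+D ⇒ D+D+D+D   [W → D]
D+D+D+D ⇒ i+D+D+D   [D → i]
i+D+D+D ⇒ i+i+D+D   [D → i]
i+i+D+D ⇒ i+i+i+D   [D → i]
i+i+i+D ⇒ i+i+i+i   [D → i]

S ⇒ W ⇒ W+D ⇒ W+D+D ⇒ W+D+D+D ⇒ D+D+D+D ⇒ i+D+D+D ⇒ i+i+D+D ⇒ i+i+i+D ⇒ i+i+i+i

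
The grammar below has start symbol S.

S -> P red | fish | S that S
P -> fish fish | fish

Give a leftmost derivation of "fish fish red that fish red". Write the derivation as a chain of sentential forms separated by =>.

S => S that S   [S -> S that S]
S that S => P red that S   [S -> P red]
P red that S => fish fish red that S   [P -> fish fish]
fish fish red that S => fish fish red that P red   [S -> P red]
fish fish red that P red => fish fish red that fish red   [P -> fish]

S => S that S => P red that S => fish fish red that S => fish fish red that P red => fish fish red that fish red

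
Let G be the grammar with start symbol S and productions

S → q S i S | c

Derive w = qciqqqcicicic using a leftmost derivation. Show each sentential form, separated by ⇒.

S ⇒ qSiS   [S → q S i S]
qSiS ⇒ qciS   [S → c]
qciS ⇒ qciqSiS   [S → q S i S]
qciqSiS ⇒ qciqqSiSiS   [S → q S i S]
qciqqSiSiS ⇒ qciqqqSiSiSiS   [S → q S i S]
qciqqqSiSiSiS ⇒ qciqqqciSiSiS   [S → c]
qciqqqciSiSiS ⇒ qciqqqciciSiS   [S → c]
qciqqqciciSiS ⇒ qciqqqciciciS   [S → c]
qciqqqciciciS ⇒ qciqqqcicicic   [S → c]

S ⇒ qSiS ⇒ qciS ⇒ qciqSiS ⇒ qciqqSiSiS ⇒ qciqqqSiSiSiS ⇒ qciqqqciSiSiS ⇒ qciqqqciciSiS ⇒ qciqqqciciciS ⇒ qciqqqcicicic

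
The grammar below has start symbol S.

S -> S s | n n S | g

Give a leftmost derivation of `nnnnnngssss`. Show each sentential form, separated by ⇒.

S ⇒ Ss ⇒ nnSs ⇒ nnSss ⇒ nnSsss ⇒ nnnnSsss ⇒ nnnnSssss ⇒ nnnnnnSssss ⇒ nnnnnngssss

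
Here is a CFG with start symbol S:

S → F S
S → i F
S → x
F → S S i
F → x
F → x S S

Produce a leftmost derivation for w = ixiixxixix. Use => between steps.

S => iF => ixSS => ixiFS => ixiSSiS => ixiiFSiS => ixiiSSiSiS => ixiixSiSiS => ixiixxiSiS => ixiixxixiS => ixiixxixix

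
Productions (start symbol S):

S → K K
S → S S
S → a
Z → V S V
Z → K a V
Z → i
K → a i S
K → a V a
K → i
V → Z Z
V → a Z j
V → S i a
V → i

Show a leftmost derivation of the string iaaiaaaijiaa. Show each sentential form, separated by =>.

S => SS   [S → S S]
SS => KKS   [S → K K]
KKS => iKS   [K → i]
iKS => iaVaS   [K → a V a]
iaVaS => iaZZaS   [V → Z Z]
iaZZaS => iaKaVZaS   [Z → K a V]
iaKaVZaS => iaaVaaVZaS   [K → a V a]
iaaVaaVZaS => iaaiaaVZaS   [V → i]
iaaiaaVZaS => iaaiaaaZjZaS   [V → a Z j]
iaaiaaaZjZaS => iaaiaaaijZaS   [Z → i]
iaaiaaaijZaS => iaaiaaaijiaS   [Z → i]
iaaiaaaijiaS => iaaiaaaijiaa   [S → a]

S=>SS=>KKS=>iKS=>iaVaS=>iaZZaS=>iaKaVZaS=>iaaVaaVZaS=>iaaiaaVZaS=>iaaiaaaZjZaS=>iaaiaaaijZaS=>iaaiaaaijiaS=>iaaiaaaijiaa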